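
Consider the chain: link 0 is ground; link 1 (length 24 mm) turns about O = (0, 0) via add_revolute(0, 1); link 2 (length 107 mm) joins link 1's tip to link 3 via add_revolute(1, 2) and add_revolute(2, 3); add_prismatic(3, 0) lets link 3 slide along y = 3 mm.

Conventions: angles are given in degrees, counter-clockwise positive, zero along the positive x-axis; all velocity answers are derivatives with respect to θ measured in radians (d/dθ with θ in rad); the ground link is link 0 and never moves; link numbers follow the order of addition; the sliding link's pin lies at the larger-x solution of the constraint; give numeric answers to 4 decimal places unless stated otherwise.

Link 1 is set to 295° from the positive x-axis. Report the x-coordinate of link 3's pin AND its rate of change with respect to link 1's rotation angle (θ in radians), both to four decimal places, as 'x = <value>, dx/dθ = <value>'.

geometry: r = 24 mm, L = 107 mm, e = 3 mm
crank pin P = (r cos θ, r sin θ) = (10.142838, -21.751387)
h = r sin θ − e = -21.751387 − 3 = -24.751387
x = r cos θ + √(L² − h²) = 10.142838 + 104.097881 = 114.240719
dx/dθ = −r sin θ − h·r cos θ/√(L² − h²) (θ in radians; h = -24.751387) = 24.163053

x = 114.2407, dx/dθ = 24.1631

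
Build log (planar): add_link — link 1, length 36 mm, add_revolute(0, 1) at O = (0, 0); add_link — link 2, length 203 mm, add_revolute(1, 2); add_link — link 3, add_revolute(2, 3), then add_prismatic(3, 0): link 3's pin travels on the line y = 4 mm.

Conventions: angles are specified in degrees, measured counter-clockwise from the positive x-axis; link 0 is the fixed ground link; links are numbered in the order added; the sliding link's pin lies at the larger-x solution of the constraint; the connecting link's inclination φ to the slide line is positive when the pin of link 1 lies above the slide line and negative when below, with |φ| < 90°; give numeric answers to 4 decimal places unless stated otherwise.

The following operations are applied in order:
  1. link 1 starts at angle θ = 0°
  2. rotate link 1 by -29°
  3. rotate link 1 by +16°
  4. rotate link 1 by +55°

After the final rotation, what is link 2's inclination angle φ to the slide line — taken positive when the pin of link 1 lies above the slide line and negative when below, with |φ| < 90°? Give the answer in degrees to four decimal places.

geometry: r = 36 mm, L = 203 mm, e = 4 mm; θ starts at 0°
rotate link 1 by -29°: θ ← 0° -29° = -29°
rotate link 1 by +16°: θ ← -29° +16° = -13°
rotate link 1 by +55°: θ ← -13° +55° = 42°
h = r sin θ − e = 24.088702 − 4 = 20.088702
sin φ = h / L = 20.088702 / 203 = 0.09895912
φ = arcsin(0.09895912) = 5.679235°

5.6792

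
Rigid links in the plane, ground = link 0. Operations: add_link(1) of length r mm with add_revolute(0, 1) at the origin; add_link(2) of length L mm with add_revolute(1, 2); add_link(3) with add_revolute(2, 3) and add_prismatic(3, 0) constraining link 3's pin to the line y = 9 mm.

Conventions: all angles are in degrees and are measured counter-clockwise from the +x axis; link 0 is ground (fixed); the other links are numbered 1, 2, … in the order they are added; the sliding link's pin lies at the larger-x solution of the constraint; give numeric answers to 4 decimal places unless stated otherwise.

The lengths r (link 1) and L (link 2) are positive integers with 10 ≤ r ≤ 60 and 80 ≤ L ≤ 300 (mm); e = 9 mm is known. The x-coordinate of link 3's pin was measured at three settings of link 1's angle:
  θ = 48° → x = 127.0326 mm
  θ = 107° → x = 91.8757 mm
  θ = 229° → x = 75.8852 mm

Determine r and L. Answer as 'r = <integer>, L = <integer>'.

constraint per measurement: (x − r cos θ)² + (r sin θ − e)² = L²
subtracting the θ₁ and θ₂ equations cancels the r² and L² terms:
r = (x₁² − x₂²) / (2[(x₁cos θ₁ + e sin θ₁) − (x₂cos θ₂ + e sin θ₂)]) = 35.0000 → r = 35
L² = (x₁ − r cos θ₁)² + (r sin θ₁ − e)² = 11025.0022 → L = 105.0000 → L = 105
check at θ₃=229°: x = 75.8852 (printed 75.8852) ✓

r = 35, L = 105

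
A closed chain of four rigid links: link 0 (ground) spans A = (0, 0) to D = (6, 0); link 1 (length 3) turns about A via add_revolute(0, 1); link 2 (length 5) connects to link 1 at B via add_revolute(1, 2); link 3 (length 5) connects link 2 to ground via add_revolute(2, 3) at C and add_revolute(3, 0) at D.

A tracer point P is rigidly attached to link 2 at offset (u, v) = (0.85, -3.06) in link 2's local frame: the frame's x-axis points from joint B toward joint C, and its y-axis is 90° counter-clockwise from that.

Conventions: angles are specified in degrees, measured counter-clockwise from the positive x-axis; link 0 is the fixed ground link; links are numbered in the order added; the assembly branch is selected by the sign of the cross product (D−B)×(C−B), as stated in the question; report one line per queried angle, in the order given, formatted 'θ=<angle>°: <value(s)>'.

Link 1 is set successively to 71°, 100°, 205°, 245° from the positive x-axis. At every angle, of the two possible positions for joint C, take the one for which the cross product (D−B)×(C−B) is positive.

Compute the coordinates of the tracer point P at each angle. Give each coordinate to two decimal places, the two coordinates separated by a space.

A=(0,0), D=(6.00,0)
θ=71°: B = A + 3.00·(cos71°, sin71°) = (0.9767, 2.8366)
θ=71°: |BD| = 5.7688
θ=71°: circle(B,5.00) ∩ circle(D,5.00): a=2.8844, h=4.0841
θ=71°:   candidates: C₊=(5.4965,4.9746) cross=23.561; C₋=(1.4802,-2.1380) cross=-23.561
θ=71°:   branch + wants cross > 0 → take C=(5.4965,4.9746) (cross=23.561)
θ=71°: ex = (C−B)/|BC| = (0.9040,0.4276); ey = (-0.4276,0.9040)
θ=71°: P = B + 0.85·ex + -3.06·ey = (3.0536,0.4339)
θ=100°: B = A + 3.00·(cos100°, sin100°) = (-0.5209, 2.9544)
θ=100°: |BD| = 7.1590
θ=100°: circle(B,5.00) ∩ circle(D,5.00): a=3.5795, h=3.4910
θ=100°:   candidates: C₊=(4.1802,4.6571) cross=24.992; C₋=(1.2988,-1.7027) cross=-24.992
θ=100°:   branch + wants cross > 0 → take C=(4.1802,4.6571) (cross=24.992)
θ=100°: ex = (C−B)/|BC| = (0.9402,0.3405); ey = (-0.3405,0.9402)
θ=100°: P = B + 0.85·ex + -3.06·ey = (1.3203,0.3668)
θ=205°: B = A + 3.00·(cos205°, sin205°) = (-2.7189, -1.2679)
θ=205°: |BD| = 8.8106
θ=205°: circle(B,5.00) ∩ circle(D,5.00): a=4.4053, h=2.3650
θ=205°:   candidates: C₊=(1.3002,1.7065) cross=20.837; C₋=(1.9809,-2.9743) cross=-20.837
θ=205°:   branch + wants cross > 0 → take C=(1.3002,1.7065) (cross=20.837)
θ=205°: ex = (C−B)/|BC| = (0.8038,0.5949); ey = (-0.5949,0.8038)
θ=205°: P = B + 0.85·ex + -3.06·ey = (-0.2154,-3.2219)
θ=245°: B = A + 3.00·(cos245°, sin245°) = (-1.2679, -2.7189)
θ=245°: |BD| = 7.7598
θ=245°: circle(B,5.00) ∩ circle(D,5.00): a=3.8799, h=3.1538
θ=245°:   candidates: C₊=(1.2610,1.5944) cross=24.473; C₋=(3.4711,-4.3133) cross=-24.473
θ=245°:   branch + wants cross > 0 → take C=(1.2610,1.5944) (cross=24.473)
θ=245°: ex = (C−B)/|BC| = (0.5058,0.8627); ey = (-0.8627,0.5058)
θ=245°: P = B + 0.85·ex + -3.06·ey = (1.8018,-3.5333)

θ=71°: 3.05 0.43
θ=100°: 1.32 0.37
θ=205°: -0.22 -3.22
θ=245°: 1.80 -3.53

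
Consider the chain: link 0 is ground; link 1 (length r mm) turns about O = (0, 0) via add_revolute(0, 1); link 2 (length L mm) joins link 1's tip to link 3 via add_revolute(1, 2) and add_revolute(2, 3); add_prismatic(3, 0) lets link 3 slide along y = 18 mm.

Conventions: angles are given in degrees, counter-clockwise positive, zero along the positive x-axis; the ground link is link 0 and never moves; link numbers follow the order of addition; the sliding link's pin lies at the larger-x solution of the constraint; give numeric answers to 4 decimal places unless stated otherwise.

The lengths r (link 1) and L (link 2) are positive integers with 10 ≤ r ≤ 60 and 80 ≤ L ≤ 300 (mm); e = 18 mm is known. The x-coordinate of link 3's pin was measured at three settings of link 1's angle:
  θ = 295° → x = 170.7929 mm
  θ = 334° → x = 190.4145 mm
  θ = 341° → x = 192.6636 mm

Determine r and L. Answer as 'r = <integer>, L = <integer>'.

constraint per measurement: (x − r cos θ)² + (r sin θ − e)² = L²
subtracting the θ₁ and θ₂ equations cancels the r² and L² terms:
r = (x₁² − x₂²) / (2[(x₁cos θ₁ + e sin θ₁) − (x₂cos θ₂ + e sin θ₂)]) = 32.9999 → r = 33
L² = (x₁ − r cos θ₁)² + (r sin θ₁ − e)² = 26896.0152 → L = 164.0000 → L = 164
check at θ₃=341°: x = 192.6636 (printed 192.6636) ✓

r = 33, L = 164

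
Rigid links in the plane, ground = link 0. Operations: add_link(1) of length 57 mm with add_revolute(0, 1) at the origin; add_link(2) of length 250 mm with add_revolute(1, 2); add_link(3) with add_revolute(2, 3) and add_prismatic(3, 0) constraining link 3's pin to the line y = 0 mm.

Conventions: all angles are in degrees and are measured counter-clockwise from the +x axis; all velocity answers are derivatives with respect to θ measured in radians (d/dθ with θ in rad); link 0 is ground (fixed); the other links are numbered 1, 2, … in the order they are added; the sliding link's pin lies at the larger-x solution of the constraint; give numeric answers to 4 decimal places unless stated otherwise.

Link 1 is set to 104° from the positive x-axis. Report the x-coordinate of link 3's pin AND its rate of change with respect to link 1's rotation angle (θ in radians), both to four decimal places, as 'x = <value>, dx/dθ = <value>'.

geometry: r = 57 mm, L = 250 mm, e = 0 mm
crank pin P = (r cos θ, r sin θ) = (-13.789548, 55.306856)
h = r sin θ − e = 55.306856 − 0 = 55.306856
x = r cos θ + √(L² − h²) = -13.789548 + 243.805561 = 230.016013
dx/dθ = −r sin θ − h·r cos θ/√(L² − h²) (θ in radians; h = 55.306856) = -52.178722

x = 230.0160, dx/dθ = -52.1787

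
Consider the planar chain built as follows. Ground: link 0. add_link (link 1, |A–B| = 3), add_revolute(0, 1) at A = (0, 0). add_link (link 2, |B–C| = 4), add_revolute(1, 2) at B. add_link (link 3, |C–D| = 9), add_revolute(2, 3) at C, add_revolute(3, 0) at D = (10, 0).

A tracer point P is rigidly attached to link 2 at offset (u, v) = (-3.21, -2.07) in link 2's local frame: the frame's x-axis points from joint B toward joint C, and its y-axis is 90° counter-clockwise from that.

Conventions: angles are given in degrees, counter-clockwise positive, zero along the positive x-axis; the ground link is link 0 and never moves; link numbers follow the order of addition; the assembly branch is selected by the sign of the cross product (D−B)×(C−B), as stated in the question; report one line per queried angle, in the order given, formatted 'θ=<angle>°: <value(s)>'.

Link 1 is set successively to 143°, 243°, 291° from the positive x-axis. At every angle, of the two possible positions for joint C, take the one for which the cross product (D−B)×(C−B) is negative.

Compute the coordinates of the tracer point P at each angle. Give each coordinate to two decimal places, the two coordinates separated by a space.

A=(0,0), D=(10.00,0)
θ=143°: B = A + 3.00·(cos143°, sin143°) = (-2.3959, 1.8054)
θ=143°: |BD| = 12.5267
θ=143°: circle(B,4.00) ∩ circle(D,9.00): a=3.6689, h=1.5935
θ=143°:   candidates: C₊=(1.4643,2.8535) cross=19.961; C₋=(1.0050,-0.3002) cross=-19.961
θ=143°:   branch - wants cross < 0 → take C=(1.0050,-0.3002) (cross=-19.961)
θ=143°: ex = (C−B)/|BC| = (0.8502,-0.5264); ey = (0.5264,0.8502)
θ=143°: P = B + -3.21·ex + -2.07·ey = (-6.2148,1.7353)
θ=243°: B = A + 3.00·(cos243°, sin243°) = (-1.3620, -2.6730)
θ=243°: |BD| = 11.6722
θ=243°: circle(B,4.00) ∩ circle(D,9.00): a=3.0517, h=2.5860
θ=243°:   candidates: C₊=(1.0164,0.5431) cross=30.184; C₋=(2.2008,-4.4914) cross=-30.184
θ=243°:   branch - wants cross < 0 → take C=(2.2008,-4.4914) (cross=-30.184)
θ=243°: ex = (C−B)/|BC| = (0.8907,-0.4546); ey = (0.4546,0.8907)
θ=243°: P = B + -3.21·ex + -2.07·ey = (-5.1621,-3.0575)
θ=291°: B = A + 3.00·(cos291°, sin291°) = (1.0751, -2.8007)
θ=291°: |BD| = 9.3540
θ=291°: circle(B,4.00) ∩ circle(D,9.00): a=1.2026, h=3.8149
θ=291°:   candidates: C₊=(1.0803,1.1993) cross=35.685; C₋=(3.3648,-6.0806) cross=-35.685
θ=291°:   branch - wants cross < 0 → take C=(3.3648,-6.0806) (cross=-35.685)
θ=291°: ex = (C−B)/|BC| = (0.5724,-0.8200); ey = (0.8200,0.5724)
θ=291°: P = B + -3.21·ex + -2.07·ey = (-2.4597,-1.3536)

θ=143°: -6.21 1.74
θ=243°: -5.16 -3.06
θ=291°: -2.46 -1.35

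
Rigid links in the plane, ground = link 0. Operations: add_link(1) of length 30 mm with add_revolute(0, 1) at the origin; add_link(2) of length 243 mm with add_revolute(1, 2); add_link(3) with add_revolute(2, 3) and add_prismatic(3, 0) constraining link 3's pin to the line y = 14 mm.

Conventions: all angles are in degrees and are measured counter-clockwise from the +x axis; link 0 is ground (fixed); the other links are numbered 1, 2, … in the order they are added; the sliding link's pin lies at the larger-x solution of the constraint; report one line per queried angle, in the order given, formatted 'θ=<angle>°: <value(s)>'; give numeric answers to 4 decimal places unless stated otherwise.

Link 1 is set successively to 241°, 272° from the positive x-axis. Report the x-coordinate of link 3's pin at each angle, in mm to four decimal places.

geometry: r = 30 mm, L = 243 mm, e = 14 mm
θ=241°: crank pin P = (r cos θ, r sin θ) = (-14.544289, -26.238591)
θ=241°: h = r sin θ − e = -26.238591 − 14 = -40.238591
θ=241°: x = r cos θ + √(L² − h²) = -14.544289 + 239.645271 = 225.100982
θ=272°: crank pin P = (r cos θ, r sin θ) = (1.046985, -29.981725)
θ=272°: h = r sin θ − e = -29.981725 − 14 = -43.981725
θ=272°: x = r cos θ + √(L² − h²) = 1.046985 + 238.986627 = 240.033612

θ=241°: 225.1010
θ=272°: 240.0336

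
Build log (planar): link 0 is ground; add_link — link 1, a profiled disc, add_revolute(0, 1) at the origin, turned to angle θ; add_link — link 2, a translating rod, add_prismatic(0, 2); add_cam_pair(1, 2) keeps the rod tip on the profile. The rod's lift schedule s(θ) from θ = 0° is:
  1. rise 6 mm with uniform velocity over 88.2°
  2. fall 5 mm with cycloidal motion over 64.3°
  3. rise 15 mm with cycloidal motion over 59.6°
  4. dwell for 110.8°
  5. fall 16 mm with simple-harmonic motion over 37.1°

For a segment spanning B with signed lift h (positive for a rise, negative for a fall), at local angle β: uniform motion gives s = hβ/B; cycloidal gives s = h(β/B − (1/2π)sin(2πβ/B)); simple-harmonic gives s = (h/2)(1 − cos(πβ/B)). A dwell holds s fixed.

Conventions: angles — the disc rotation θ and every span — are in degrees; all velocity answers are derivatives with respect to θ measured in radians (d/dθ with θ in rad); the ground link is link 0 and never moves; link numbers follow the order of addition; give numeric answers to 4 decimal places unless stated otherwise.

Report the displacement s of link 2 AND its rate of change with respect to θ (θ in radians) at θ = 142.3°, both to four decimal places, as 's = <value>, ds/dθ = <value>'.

seg 1 [0°–88.2°] uniform, h=6: full span → s += 6 → s = 6.0000
seg 2 [88.2°–152.5°] cycloidal, h=-5: θ=142.3° here. β=54.1, B=64.3. -5·(0.8414 − sin(2π·0.8414)/(2π)) = -4.8750 → s = 1.1250
velocity in seg [88.2°–152.5°] (cycloidal), θ in radians: β = 54.1° = 0.9442 rad, B = 64.3° = 1.1222 rad; ds/dθ = (h/B)(1 − cos(2πβ/B)) = ((-5)/1.1222)(1 − cos(2π·0.8414)) = -2.035794 mm/rad

s = 1.1250, ds/dθ = -2.0358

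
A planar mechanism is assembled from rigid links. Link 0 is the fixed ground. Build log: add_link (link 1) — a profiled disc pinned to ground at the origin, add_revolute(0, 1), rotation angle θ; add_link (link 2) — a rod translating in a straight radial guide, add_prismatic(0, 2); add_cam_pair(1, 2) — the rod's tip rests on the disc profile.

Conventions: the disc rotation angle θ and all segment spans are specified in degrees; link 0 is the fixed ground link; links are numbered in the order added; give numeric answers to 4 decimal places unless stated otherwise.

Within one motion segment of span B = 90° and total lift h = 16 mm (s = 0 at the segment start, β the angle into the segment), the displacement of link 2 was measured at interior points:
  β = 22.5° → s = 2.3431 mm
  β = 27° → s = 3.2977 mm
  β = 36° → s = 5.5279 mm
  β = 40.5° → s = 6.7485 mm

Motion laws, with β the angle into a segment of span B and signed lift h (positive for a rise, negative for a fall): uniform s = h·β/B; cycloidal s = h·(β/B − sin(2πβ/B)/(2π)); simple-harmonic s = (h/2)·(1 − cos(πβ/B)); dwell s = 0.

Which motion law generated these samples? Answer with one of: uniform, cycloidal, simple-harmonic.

candidates at β/B = r: uniform s = h·r (linear in β); cycloidal s = h·(r − sin(2πr)/(2π)); simple-harmonic s = (h/2)(1 − cos(πr))
β=22.5°: printed 2.3431 | uniform 4.0000, cycloidal 1.4535, simple-harmonic 2.3431
β=27°: printed 3.2977 | uniform 4.8000, cycloidal 2.3782, simple-harmonic 3.2977
β=36°: printed 5.5279 | uniform 6.4000, cycloidal 4.9032, simple-harmonic 5.5279
β=40.5°: printed 6.7485 | uniform 7.2000, cycloidal 6.4131, simple-harmonic 6.7485
only one law matches every sample → simple-harmonic

simple-harmonic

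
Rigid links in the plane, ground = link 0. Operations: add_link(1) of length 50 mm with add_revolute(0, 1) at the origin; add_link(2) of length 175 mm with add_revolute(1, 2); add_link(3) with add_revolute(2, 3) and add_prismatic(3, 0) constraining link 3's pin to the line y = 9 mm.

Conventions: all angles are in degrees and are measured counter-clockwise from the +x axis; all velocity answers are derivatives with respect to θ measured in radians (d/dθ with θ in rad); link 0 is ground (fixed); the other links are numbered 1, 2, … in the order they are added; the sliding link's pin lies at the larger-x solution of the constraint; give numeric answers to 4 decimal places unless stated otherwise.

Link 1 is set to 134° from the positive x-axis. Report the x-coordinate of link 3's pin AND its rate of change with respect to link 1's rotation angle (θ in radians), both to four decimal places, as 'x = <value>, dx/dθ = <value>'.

geometry: r = 50 mm, L = 175 mm, e = 9 mm
crank pin P = (r cos θ, r sin θ) = (-34.732919, 35.966990)
h = r sin θ − e = 35.966990 − 9 = 26.966990
x = r cos θ + √(L² − h²) = -34.732919 + 172.909749 = 138.176831
dx/dθ = −r sin θ − h·r cos θ/√(L² − h²) (θ in radians; h = 26.966990) = -30.550047

x = 138.1768, dx/dθ = -30.5500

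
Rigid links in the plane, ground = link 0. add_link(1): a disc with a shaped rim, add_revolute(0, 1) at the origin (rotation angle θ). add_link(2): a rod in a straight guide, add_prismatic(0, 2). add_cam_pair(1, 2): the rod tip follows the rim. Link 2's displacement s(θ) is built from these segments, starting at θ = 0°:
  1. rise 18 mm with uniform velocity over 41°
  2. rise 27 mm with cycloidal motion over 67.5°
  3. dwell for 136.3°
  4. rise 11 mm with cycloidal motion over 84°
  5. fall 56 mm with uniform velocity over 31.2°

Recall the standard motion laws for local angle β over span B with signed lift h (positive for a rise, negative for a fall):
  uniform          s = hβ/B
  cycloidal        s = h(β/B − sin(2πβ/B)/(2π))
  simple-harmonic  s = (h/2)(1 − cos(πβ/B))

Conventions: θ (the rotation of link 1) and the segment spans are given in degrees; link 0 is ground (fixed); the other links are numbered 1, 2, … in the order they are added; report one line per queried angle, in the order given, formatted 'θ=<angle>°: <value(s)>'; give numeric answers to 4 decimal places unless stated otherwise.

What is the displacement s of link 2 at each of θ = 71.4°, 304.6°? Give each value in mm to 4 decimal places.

segment 1 (0° to 41°, uniform, h = 18) is passed completely: s = 0.0000 + (18) = 18.0000
θ = 71.4° falls in segment 2 (41° to 108.5°, cycloidal, h = 27): β = 71.4 − 41 = 30.4°, B = 67.5°; Δs = 27·(0.4504 − sin(2π·0.4504)/(2π)) = 10.8416; s = 18.0000 + 10.8416 = 28.8416
segment 2 (41° to 108.5°, cycloidal, h = 27) is passed completely: s = 18.0000 + (27) = 45.0000
segment 3 (108.5° to 244.8°, dwell): s unchanged at 45.0000
θ = 304.6° falls in segment 4 (244.8° to 328.8°, cycloidal, h = 11): β = 304.6 − 244.8 = 59.8°, B = 84°; Δs = 11·(0.7119 − sin(2π·0.7119)/(2π)) = 9.5317; s = 45.0000 + 9.5317 = 54.5317

θ=71.4°: 28.8416
θ=304.6°: 54.5317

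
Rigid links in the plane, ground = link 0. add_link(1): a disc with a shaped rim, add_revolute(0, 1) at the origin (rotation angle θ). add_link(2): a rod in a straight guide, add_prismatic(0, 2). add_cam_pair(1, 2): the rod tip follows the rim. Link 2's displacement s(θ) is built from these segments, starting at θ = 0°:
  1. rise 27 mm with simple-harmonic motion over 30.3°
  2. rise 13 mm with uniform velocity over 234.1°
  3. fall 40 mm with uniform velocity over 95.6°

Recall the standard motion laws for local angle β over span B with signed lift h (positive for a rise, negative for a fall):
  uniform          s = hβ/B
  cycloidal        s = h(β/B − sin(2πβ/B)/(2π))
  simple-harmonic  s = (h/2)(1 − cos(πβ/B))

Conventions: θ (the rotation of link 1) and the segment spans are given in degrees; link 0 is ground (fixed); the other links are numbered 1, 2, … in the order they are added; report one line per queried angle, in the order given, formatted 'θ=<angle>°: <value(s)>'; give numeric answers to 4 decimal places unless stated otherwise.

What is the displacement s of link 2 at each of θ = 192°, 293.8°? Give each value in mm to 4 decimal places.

segment 1 (0° to 30.3°, simple-harmonic, h = 27) is passed completely: s = 0.0000 + (27) = 27.0000
θ = 192° falls in segment 2 (30.3° to 264.4°, uniform, h = 13): β = 192 − 30.3 = 161.7°, B = 234.1°; Δs = 13·161.7/234.1 = 8.9795; s = 27.0000 + 8.9795 = 35.9795
segment 2 (30.3° to 264.4°, uniform, h = 13) is passed completely: s = 27.0000 + (13) = 40.0000
θ = 293.8° falls in segment 3 (264.4° to 360°, uniform, h = -40): β = 293.8 − 264.4 = 29.4°, B = 95.6°; Δs = -40·29.4/95.6 = -12.3013; s = 40.0000 − 12.3013 = 27.6987

θ=192°: 35.9795
θ=293.8°: 27.6987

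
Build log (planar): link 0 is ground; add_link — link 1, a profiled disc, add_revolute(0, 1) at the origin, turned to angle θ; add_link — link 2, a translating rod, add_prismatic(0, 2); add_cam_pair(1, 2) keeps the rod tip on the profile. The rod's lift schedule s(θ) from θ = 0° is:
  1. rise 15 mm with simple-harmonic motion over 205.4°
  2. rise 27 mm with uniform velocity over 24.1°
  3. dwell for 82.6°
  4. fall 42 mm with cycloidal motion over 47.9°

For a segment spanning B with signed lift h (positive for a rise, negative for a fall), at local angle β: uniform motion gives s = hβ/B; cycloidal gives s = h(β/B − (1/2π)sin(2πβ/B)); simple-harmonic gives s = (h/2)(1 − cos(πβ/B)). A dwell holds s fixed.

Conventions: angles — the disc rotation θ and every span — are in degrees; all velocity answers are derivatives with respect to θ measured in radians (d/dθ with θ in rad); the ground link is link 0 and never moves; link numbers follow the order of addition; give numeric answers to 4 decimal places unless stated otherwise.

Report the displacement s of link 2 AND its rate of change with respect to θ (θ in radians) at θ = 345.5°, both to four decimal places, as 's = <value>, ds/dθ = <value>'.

seg 1 [0°–205.4°] simple-harmonic, h=15: full span → s += 15 → s = 15.0000
seg 2 [205.4°–229.5°] uniform, h=27: full span → s += 27 → s = 42.0000
seg 3 [229.5°–312.1°] dwell: s stays 42.0000
seg 4 [312.1°–360°] cycloidal, h=-42: θ=345.5° here. β=33.4, B=47.9. -42·(0.6973 − sin(2π·0.6973)/(2π)) = -35.6072 → s = 6.3928
velocity in seg [312.1°–360°] (cycloidal), θ in radians: β = 33.4° = 0.5829 rad, B = 47.9° = 0.8360 rad; ds/dθ = (h/B)(1 − cos(2πβ/B)) = ((-42)/0.8360)(1 − cos(2π·0.6973)) = -66.575477 mm/rad

s = 6.3928, ds/dθ = -66.5755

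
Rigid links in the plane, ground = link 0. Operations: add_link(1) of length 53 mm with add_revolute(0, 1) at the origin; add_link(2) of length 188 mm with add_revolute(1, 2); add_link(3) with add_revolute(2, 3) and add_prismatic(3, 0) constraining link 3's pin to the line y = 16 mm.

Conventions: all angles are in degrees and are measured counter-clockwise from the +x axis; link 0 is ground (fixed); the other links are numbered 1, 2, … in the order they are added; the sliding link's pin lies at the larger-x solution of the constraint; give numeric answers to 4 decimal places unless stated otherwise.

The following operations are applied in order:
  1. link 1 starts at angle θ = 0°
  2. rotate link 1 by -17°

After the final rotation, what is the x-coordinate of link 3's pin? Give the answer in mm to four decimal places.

geometry: r = 53 mm, L = 188 mm, e = 16 mm; θ starts at 0°
rotate link 1 by -17°: θ ← 0° -17° = -17°
crank pin P = (r cos θ, r sin θ) = (50.684152, -15.495700)
h = r sin θ − e = -15.495700 − 16 = -31.495700
x = r cos θ + √(L² − h²) = 50.684152 + 185.342982 = 236.027134

236.0271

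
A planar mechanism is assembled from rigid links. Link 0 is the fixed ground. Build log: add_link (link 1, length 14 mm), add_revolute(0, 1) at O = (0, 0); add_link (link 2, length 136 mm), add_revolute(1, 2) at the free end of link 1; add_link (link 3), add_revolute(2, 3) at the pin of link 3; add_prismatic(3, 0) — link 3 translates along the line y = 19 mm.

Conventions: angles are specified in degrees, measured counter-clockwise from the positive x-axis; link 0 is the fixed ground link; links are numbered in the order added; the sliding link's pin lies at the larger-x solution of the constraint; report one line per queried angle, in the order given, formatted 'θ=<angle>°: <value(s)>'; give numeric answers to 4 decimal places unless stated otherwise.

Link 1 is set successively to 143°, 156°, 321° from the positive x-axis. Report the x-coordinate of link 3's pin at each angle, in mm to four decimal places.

geometry: r = 14 mm, L = 136 mm, e = 19 mm
θ=143°: crank pin P = (r cos θ, r sin θ) = (-11.180897, 8.425410)
θ=143°: h = r sin θ − e = 8.425410 − 19 = -10.574590
θ=143°: x = r cos θ + √(L² − h²) = -11.180897 + 135.588267 = 124.407370
θ=156°: crank pin P = (r cos θ, r sin θ) = (-12.789636, 5.694313)
θ=156°: h = r sin θ − e = 5.694313 − 19 = -13.305687
θ=156°: x = r cos θ + √(L² − h²) = -12.789636 + 135.347548 = 122.557911
θ=321°: crank pin P = (r cos θ, r sin θ) = (10.880043, -8.810485)
θ=321°: h = r sin θ − e = -8.810485 − 19 = -27.810485
θ=321°: x = r cos θ + √(L² − h²) = 10.880043 + 133.126169 = 144.006213

θ=143°: 124.4074
θ=156°: 122.5579
θ=321°: 144.0062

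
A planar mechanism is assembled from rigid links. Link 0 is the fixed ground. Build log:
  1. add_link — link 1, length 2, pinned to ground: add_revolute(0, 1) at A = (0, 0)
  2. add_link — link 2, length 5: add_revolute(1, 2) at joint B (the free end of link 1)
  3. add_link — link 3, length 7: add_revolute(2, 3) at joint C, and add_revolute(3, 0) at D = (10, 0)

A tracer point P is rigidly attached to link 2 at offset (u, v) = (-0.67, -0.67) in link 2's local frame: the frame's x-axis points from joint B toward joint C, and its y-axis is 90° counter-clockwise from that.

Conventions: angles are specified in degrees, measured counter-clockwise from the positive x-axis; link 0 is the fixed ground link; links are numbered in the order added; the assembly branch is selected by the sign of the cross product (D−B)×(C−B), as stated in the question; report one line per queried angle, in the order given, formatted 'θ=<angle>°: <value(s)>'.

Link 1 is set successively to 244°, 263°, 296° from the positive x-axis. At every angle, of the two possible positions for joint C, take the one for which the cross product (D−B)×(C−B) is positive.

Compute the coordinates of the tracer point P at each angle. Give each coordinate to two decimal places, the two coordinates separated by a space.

A=(0,0), D=(10.00,0)
θ=244°: B = A + 2.00·(cos244°, sin244°) = (-0.8767, -1.7976)
θ=244°: |BD| = 11.0243
θ=244°: circle(B,5.00) ∩ circle(D,7.00): a=4.4236, h=2.3305
θ=244°:   candidates: C₊=(3.1077,1.2231) cross=25.693; C₋=(3.8677,-3.3756) cross=-25.693
θ=244°:   branch + wants cross > 0 → take C=(3.1077,1.2231) (cross=25.693)
θ=244°: ex = (C−B)/|BC| = (0.7969,0.6041); ey = (-0.6041,0.7969)
θ=244°: P = B + -0.67·ex + -0.67·ey = (-1.0059,-2.7363)
θ=263°: B = A + 2.00·(cos263°, sin263°) = (-0.2437, -1.9851)
θ=263°: |BD| = 10.4343
θ=263°: circle(B,5.00) ∩ circle(D,7.00): a=4.0671, h=2.9084
θ=263°:   candidates: C₊=(3.1958,1.6439) cross=30.347; C₋=(4.3024,-4.0666) cross=-30.347
θ=263°:   branch + wants cross > 0 → take C=(3.1958,1.6439) (cross=30.347)
θ=263°: ex = (C−B)/|BC| = (0.6879,0.7258); ey = (-0.7258,0.6879)
θ=263°: P = B + -0.67·ex + -0.67·ey = (-0.2183,-2.9323)
θ=296°: B = A + 2.00·(cos296°, sin296°) = (0.8767, -1.7976)
θ=296°: |BD| = 9.2987
θ=296°: circle(B,5.00) ∩ circle(D,7.00): a=3.3588, h=3.7038
θ=296°:   candidates: C₊=(3.4562,2.4857) cross=34.441; C₋=(4.8882,-4.7822) cross=-34.441
θ=296°:   branch + wants cross > 0 → take C=(3.4562,2.4857) (cross=34.441)
θ=296°: ex = (C−B)/|BC| = (0.5159,0.8567); ey = (-0.8567,0.5159)
θ=296°: P = B + -0.67·ex + -0.67·ey = (1.1051,-2.7172)

θ=244°: -1.01 -2.74
θ=263°: -0.22 -2.93
θ=296°: 1.11 -2.72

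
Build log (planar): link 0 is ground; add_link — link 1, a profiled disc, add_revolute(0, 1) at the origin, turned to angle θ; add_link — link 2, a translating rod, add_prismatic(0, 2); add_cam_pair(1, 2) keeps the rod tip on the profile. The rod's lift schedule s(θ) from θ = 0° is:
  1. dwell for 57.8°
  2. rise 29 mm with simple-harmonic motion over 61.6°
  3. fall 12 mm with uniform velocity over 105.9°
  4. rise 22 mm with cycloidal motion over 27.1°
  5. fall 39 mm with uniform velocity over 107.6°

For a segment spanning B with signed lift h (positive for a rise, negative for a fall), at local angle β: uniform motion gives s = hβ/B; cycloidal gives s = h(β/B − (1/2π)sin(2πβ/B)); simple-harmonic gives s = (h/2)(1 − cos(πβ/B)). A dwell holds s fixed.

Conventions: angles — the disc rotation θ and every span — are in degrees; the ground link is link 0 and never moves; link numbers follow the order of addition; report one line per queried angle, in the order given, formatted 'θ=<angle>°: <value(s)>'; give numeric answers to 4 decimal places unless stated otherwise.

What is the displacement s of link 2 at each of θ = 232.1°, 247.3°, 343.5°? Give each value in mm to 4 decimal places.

seg 1 [0°–57.8°] dwell: s stays 0.0000
seg 2 [57.8°–119.4°] simple-harmonic, h=29: full span → s += 29 → s = 29.0000
seg 3 [119.4°–225.3°] uniform, h=-12: full span → s += -12 → s = 17.0000
seg 4 [225.3°–252.4°] cycloidal, h=22: θ=232.1° here. β=6.8, B=27.1. 22·(0.2509 − sin(2π·0.2509)/(2π)) = 2.0189 → s = 19.0189
seg 4 [225.3°–252.4°] cycloidal, h=22: θ=247.3° here. β=22, B=27.1. 22·(0.8118 − sin(2π·0.8118)/(2π)) = 21.1005 → s = 38.1005
seg 4 [225.3°–252.4°] cycloidal, h=22: full span → s += 22 → s = 39.0000
seg 5 [252.4°–360°] uniform, h=-39: θ=343.5° here. β=91.1, B=107.6. -39·91.1/107.6 = -33.0195 → s = 5.9805

θ=232.1°: 19.0189
θ=247.3°: 38.1005
θ=343.5°: 5.9805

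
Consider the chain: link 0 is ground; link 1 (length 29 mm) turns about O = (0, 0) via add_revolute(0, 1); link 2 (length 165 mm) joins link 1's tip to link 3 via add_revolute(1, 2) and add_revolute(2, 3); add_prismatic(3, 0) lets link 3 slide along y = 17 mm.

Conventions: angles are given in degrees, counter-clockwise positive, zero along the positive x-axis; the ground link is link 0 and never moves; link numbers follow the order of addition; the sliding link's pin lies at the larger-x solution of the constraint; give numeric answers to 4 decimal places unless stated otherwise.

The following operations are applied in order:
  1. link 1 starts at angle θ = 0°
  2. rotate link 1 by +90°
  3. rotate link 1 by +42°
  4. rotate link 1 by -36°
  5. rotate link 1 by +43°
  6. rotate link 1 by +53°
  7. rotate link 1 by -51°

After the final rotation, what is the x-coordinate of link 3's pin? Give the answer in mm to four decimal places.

geometry: r = 29 mm, L = 165 mm, e = 17 mm; θ starts at 0°
rotate link 1 by +90°: θ ← 0° +90° = 90°
rotate link 1 by +42°: θ ← 90° +42° = 132°
rotate link 1 by -36°: θ ← 132° -36° = 96°
rotate link 1 by +43°: θ ← 96° +43° = 139°
rotate link 1 by +53°: θ ← 139° +53° = 192°
rotate link 1 by -51°: θ ← 192° -51° = 141°
crank pin P = (r cos θ, r sin θ) = (-22.537233, 18.250291)
h = r sin θ − e = 18.250291 − 17 = 1.250291
x = r cos θ + √(L² − h²) = -22.537233 + 164.995263 = 142.458030

142.4580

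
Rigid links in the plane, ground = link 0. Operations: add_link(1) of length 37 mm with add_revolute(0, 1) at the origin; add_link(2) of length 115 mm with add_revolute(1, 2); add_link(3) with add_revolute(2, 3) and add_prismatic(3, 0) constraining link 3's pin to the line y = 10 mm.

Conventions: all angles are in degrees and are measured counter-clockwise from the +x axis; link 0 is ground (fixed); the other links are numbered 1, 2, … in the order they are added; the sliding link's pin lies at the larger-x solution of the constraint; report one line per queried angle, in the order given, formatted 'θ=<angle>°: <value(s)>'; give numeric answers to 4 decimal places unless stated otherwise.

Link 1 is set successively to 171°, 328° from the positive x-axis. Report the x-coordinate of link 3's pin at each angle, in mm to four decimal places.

geometry: r = 37 mm, L = 115 mm, e = 10 mm
θ=171°: crank pin P = (r cos θ, r sin θ) = (-36.544469, 5.788075)
θ=171°: h = r sin θ − e = 5.788075 − 10 = -4.211925
θ=171°: x = r cos θ + √(L² − h²) = -36.544469 + 114.922842 = 78.378374
θ=328°: crank pin P = (r cos θ, r sin θ) = (31.377780, -19.607013)
θ=328°: h = r sin θ − e = -19.607013 − 10 = -29.607013
θ=328°: x = r cos θ + √(L² − h²) = 31.377780 + 111.123466 = 142.501246

θ=171°: 78.3784
θ=328°: 142.5012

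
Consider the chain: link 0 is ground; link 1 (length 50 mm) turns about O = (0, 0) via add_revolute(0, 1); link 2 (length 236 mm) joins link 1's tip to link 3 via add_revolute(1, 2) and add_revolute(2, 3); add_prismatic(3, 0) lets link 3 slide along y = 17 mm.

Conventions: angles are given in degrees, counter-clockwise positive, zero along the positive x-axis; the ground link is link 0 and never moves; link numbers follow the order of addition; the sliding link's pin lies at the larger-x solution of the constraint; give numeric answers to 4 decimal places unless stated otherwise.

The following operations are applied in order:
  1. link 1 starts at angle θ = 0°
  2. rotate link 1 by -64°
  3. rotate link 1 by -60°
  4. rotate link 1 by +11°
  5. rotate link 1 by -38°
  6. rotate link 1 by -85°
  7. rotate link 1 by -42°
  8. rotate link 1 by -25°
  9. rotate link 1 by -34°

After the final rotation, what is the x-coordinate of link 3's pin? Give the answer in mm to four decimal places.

geometry: r = 50 mm, L = 236 mm, e = 17 mm; θ starts at 0°
rotate link 1 by -64°: θ ← 0° -64° = -64°
rotate link 1 by -60°: θ ← -64° -60° = -124°
rotate link 1 by +11°: θ ← -124° +11° = -113°
rotate link 1 by -38°: θ ← -113° -38° = -151°
rotate link 1 by -85°: θ ← -151° -85° = -236°
rotate link 1 by -42°: θ ← -236° -42° = -278°
rotate link 1 by -25°: θ ← -278° -25° = -303°
rotate link 1 by -34°: θ ← -303° -34° = -337°
crank pin P = (r cos θ, r sin θ) = (46.025243, 19.536556)
h = r sin θ − e = 19.536556 − 17 = 2.536556
x = r cos θ + √(L² − h²) = 46.025243 + 235.986368 = 282.011611

282.0116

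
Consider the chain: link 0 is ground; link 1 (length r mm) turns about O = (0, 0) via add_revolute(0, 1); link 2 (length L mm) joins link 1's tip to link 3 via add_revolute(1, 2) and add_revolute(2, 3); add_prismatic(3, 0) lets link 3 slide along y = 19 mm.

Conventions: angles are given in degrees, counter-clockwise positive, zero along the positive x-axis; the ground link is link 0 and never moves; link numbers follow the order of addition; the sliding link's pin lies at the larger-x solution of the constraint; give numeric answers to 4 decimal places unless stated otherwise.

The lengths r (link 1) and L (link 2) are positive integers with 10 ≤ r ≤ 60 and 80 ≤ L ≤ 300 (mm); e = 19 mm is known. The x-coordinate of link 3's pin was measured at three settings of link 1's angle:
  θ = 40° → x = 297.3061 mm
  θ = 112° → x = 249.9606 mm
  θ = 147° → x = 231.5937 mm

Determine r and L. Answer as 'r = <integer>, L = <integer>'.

constraint per measurement: (x − r cos θ)² + (r sin θ − e)² = L²
subtracting the θ₁ and θ₂ equations cancels the r² and L² terms:
r = (x₁² − x₂²) / (2[(x₁cos θ₁ + e sin θ₁) − (x₂cos θ₂ + e sin θ₂)]) = 41.0000 → r = 41
L² = (x₁ − r cos θ₁)² + (r sin θ₁ − e)² = 70755.9798 → L = 266.0000 → L = 266
check at θ₃=147°: x = 231.5937 (printed 231.5937) ✓

r = 41, L = 266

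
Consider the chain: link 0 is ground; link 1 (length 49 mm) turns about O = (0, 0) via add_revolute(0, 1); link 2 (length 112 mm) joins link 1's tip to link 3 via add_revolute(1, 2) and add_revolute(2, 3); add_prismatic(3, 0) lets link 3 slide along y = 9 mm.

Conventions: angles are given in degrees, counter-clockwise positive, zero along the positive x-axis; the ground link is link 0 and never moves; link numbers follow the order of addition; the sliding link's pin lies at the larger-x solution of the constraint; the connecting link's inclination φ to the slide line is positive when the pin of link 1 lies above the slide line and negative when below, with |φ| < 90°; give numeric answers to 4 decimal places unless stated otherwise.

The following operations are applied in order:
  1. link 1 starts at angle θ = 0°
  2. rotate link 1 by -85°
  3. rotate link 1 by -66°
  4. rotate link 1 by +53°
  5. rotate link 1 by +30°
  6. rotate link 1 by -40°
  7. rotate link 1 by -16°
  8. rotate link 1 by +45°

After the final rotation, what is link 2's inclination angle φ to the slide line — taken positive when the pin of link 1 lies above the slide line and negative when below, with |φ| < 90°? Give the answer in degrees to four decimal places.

geometry: r = 49 mm, L = 112 mm, e = 9 mm; θ starts at 0°
rotate link 1 by -85°: θ ← 0° -85° = -85°
rotate link 1 by -66°: θ ← -85° -66° = -151°
rotate link 1 by +53°: θ ← -151° +53° = -98°
rotate link 1 by +30°: θ ← -98° +30° = -68°
rotate link 1 by -40°: θ ← -68° -40° = -108°
rotate link 1 by -16°: θ ← -108° -16° = -124°
rotate link 1 by +45°: θ ← -124° +45° = -79°
h = r sin θ − e = -48.099732 − 9 = -57.099732
sin φ = h / L = -57.099732 / 112 = -0.50981904
φ = arcsin(-0.50981904) = -30.651777°

-30.6518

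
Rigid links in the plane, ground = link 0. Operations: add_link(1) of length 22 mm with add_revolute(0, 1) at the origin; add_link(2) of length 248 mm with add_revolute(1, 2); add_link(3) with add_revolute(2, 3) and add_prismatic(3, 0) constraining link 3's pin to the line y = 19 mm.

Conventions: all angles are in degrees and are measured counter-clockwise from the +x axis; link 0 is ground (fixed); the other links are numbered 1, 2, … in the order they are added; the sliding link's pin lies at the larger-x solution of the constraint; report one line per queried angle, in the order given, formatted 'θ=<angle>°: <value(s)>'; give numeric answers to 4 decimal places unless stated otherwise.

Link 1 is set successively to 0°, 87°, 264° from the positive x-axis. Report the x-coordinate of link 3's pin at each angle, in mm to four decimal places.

geometry: r = 22 mm, L = 248 mm, e = 19 mm
θ=0°: crank pin P = (r cos θ, r sin θ) = (22.000000, 0.000000)
θ=0°: h = r sin θ − e = 0.000000 − 19 = -19.000000
θ=0°: x = r cos θ + √(L² − h²) = 22.000000 + 247.271106 = 269.271106
θ=87°: crank pin P = (r cos θ, r sin θ) = (1.151391, 21.969850)
θ=87°: h = r sin θ − e = 21.969850 − 19 = 2.969850
θ=87°: x = r cos θ + √(L² − h²) = 1.151391 + 247.982217 = 249.133608
θ=264°: crank pin P = (r cos θ, r sin θ) = (-2.299626, -21.879482)
θ=264°: h = r sin θ − e = -21.879482 − 19 = -40.879482
θ=264°: x = r cos θ + √(L² − h²) = -2.299626 + 244.607580 = 242.307953

θ=0°: 269.2711
θ=87°: 249.1336
θ=264°: 242.3080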